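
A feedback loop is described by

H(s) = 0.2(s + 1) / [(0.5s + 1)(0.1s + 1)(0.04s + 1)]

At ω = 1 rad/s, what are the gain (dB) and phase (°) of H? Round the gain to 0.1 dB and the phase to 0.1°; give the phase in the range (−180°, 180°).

At ω = 1 rad/s:
zero (1 + j1·1) = 1 + j1 → |·| ≈ 1.4142, ∠ ≈ 45.00°
pole (1 + j1·0.5) = 1 + j0.5 → |·| ≈ 1.118, ∠ ≈ 26.57°
pole (1 + j1·0.1) = 1 + j0.1 → |·| ≈ 1.005, ∠ ≈ 5.71°
pole (1 + j1·0.04) = 1 + j0.04 → |·| ≈ 1.0008, ∠ ≈ 2.29°
|H| = 0.2 · 1.4142 / (1.118 · 1.005 · 1.0008) ≈ 0.25153
Gain = 20 log₁₀(0.25153) ≈ -11.99 dB
∠H = (45.00°) − (26.57° + 5.71° + 2.29°) = 10.43°

-12.0 dB, 10.4°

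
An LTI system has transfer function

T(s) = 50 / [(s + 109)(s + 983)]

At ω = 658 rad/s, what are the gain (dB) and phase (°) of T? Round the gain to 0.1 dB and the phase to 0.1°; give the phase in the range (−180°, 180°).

-84.0 dB, -114.4°

At s = jω = j658:
pole (s+109): 109 + j658 → |·| = √(109²+658²) = √444845 ≈ 666.97, ∠ = arctan(658/109) ≈ 80.59°
pole (s+983): 983 + j658 → |·| = √(983²+658²) = √1399253 ≈ 1182.9, ∠ = arctan(658/983) ≈ 33.80°
|T| = 50 / 7.8896e+05 ≈ 6.3375e-05
Gain = 20 log₁₀(6.3375e-05) ≈ -83.96 dB
∠T = 0.00° − 114.39° = -114.39°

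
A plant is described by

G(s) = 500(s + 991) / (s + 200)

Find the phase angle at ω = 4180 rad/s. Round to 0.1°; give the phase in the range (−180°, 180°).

At s = jω = j4180:
zero (s+991): 991 + j4180 → |·| = √(991²+4180²) = √18454481 ≈ 4295.9, ∠ = arctan(4180/991) ≈ 76.66°
pole (s+200): 200 + j4180 → |·| = √(200²+4180²) = √17512400 ≈ 4184.8, ∠ = arctan(4180/200) ≈ 87.26°
∠G = 76.66° − 87.26° = -10.60°

-10.6°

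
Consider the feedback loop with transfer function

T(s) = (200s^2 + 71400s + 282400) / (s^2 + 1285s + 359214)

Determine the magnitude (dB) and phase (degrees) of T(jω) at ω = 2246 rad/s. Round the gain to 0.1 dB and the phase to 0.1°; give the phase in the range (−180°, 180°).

45.4 dB, 22.6°

Substitute s = j2246:
Numerator: 200(j2246)^2 + 71400(j2246) + 282400 = -1008620800 + j160364400
Denominator: (j2246)^2 + 1285(j2246) + 359214 = -4685302 + j2886110
|N| = √(1008620800² + 160364400²) ≈ 1.0213e+09, ∠N ≈ 170.97°
|D| = √(4685302² + 2886110²) ≈ 5.5029e+06, ∠D ≈ 148.37°
|T| = 1.0213e+09 / 5.5029e+06 ≈ 185.59
Gain = 20 log₁₀(185.59) ≈ 45.37 dB
∠T = 170.97° − 148.37° = 22.60°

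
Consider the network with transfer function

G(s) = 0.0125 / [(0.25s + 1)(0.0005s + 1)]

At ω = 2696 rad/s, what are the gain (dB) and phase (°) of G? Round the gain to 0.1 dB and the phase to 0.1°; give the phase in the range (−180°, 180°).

-99.1 dB, -143.3°

At ω = 2696 rad/s:
pole (1 + j2696·0.25) = 1 + j674 → |·| ≈ 674, ∠ ≈ 89.91°
pole (1 + j2696·0.0005) = 1 + j1.348 → |·| ≈ 1.6784, ∠ ≈ 53.43°
|G| = 0.0125 · 1 / (674 · 1.6784) ≈ 1.105e-05
Gain = 20 log₁₀(1.105e-05) ≈ -99.13 dB
∠G = (0°) − (89.91° + 53.43°) = -143.34°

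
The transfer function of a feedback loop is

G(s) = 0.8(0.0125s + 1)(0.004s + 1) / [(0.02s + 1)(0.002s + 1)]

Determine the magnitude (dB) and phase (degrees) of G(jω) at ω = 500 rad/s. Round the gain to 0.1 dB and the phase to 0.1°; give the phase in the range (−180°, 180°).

-2.0 dB, 15.1°

At ω = 500 rad/s:
zero (1 + j500·0.0125) = 1 + j6.25 → |·| ≈ 6.3295, ∠ ≈ 80.91°
zero (1 + j500·0.004) = 1 + j2 → |·| ≈ 2.2361, ∠ ≈ 63.43°
pole (1 + j500·0.02) = 1 + j10 → |·| ≈ 10.05, ∠ ≈ 84.29°
pole (1 + j500·0.002) = 1 + j1 → |·| ≈ 1.4142, ∠ ≈ 45.00°
|G| = 0.8 · 6.3295 · 2.2361 / (10.05 · 1.4142) ≈ 0.79666
Gain = 20 log₁₀(0.79666) ≈ -1.97 dB
∠G = (80.91° + 63.43°) − (84.29° + 45.00°) = 15.05°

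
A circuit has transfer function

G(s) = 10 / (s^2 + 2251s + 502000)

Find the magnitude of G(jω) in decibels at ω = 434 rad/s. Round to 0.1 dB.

Substitute s = j434:
Numerator: 10 = 10 + j0
Denominator: (j434)^2 + 2251(j434) + 502000 = 313644 + j976934
|N| = √(10² + 0²) ≈ 10, ∠N ≈ 0.00°
|D| = √(313644² + 976934²) ≈ 1.026e+06, ∠D ≈ 72.20°
|G| = 10 / 1.026e+06 ≈ 9.7466e-06
Gain = 20 log₁₀(9.7466e-06) ≈ -100.22 dB

-100.2 dB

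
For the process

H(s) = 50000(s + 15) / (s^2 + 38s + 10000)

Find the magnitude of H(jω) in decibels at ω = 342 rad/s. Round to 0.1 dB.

44.0 dB

At s = jω = j342:
zero (s+15): 15 + j342 → |·| = √(15²+342²) = √117189 ≈ 342.33, ∠ = arctan(342/15) ≈ 87.49°
quadratic: (j342)² + 38·j342 + 10000 = -106964 + j12996 → |·| ≈ 1.0775e+05, ∠ ≈ 173.07°
|H| = 50000 · 342.33 / 1.0775e+05 ≈ 158.85
Gain = 20 log₁₀(158.85) ≈ 44.02 dB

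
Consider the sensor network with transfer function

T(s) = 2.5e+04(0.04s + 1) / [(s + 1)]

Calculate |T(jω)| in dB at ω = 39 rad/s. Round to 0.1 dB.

At ω = 39 rad/s:
zero (1 + j39·0.04) = 1 + j1.56 → |·| ≈ 1.853, ∠ ≈ 57.34°
pole (1 + j39·1) = 1 + j39 → |·| ≈ 39.013, ∠ ≈ 88.53°
|T| = 2.5e+04 · 1.853 / (39.013) ≈ 1187.4
Gain = 20 log₁₀(1187.4) ≈ 61.49 dB

61.5 dB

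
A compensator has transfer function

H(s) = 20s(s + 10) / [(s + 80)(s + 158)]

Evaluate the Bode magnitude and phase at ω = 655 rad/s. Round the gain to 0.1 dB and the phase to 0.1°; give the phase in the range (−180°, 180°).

At s = jω = j655:
zero (s+10): 10 + j655 → |·| = √(10²+655²) = √429125 ≈ 655.08, ∠ = arctan(655/10) ≈ 89.13°
zero at origin: s = j655 → |·| = 655, ∠ = 90.00°
pole (s+80): 80 + j655 → |·| = √(80²+655²) = √435425 ≈ 659.87, ∠ = arctan(655/80) ≈ 83.04°
pole (s+158): 158 + j655 → |·| = √(158²+655²) = √453989 ≈ 673.79, ∠ = arctan(655/158) ≈ 76.44°
|H| = 20 · 4.2908e+05 / 4.4461e+05 ≈ 19.301
Gain = 20 log₁₀(19.301) ≈ 25.71 dB
∠H = 179.13° − 159.48° = 19.65°

25.7 dB, 19.7°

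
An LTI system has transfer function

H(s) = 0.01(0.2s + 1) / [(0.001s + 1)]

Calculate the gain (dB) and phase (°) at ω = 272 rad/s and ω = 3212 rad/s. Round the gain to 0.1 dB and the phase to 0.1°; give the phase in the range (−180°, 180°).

ω = 272: -5.6 dB, 73.7°; ω = 3212: 5.6 dB, 17.2°

At ω = 272 rad/s:
zero (1 + j272·0.2) = 1 + j54.4 → |·| ≈ 54.409, ∠ ≈ 88.95°
pole (1 + j272·0.001) = 1 + j0.272 → |·| ≈ 1.0363, ∠ ≈ 15.22°
|H| = 0.01 · 54.409 / (1.0363) ≈ 0.52503
Gain = 20 log₁₀(0.52503) ≈ -5.60 dB
∠H = (88.95°) − (15.22°) = 73.73°

At ω = 3212 rad/s:
zero (1 + j3212·0.2) = 1 + j642.4 → |·| ≈ 642.4, ∠ ≈ 89.91°
pole (1 + j3212·0.001) = 1 + j3.212 → |·| ≈ 3.3641, ∠ ≈ 72.71°
|H| = 0.01 · 642.4 / (3.3641) ≈ 1.9096
Gain = 20 log₁₀(1.9096) ≈ 5.62 dB
∠H = (89.91°) − (72.71°) = 17.20°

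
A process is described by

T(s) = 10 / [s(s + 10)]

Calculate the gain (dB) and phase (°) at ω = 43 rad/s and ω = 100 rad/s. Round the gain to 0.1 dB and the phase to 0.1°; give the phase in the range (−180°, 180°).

At s = jω = j43:
pole (s+10): 10 + j43 → |·| = √(10²+43²) = √1949 ≈ 44.147, ∠ = arctan(43/10) ≈ 76.91°
pole at origin: |s| = 43, ∠ = 90.00° (in denominator)
|T| = 10 / 1898.3 ≈ 0.0052679
Gain = 20 log₁₀(0.0052679) ≈ -45.57 dB
∠T = 0.00° − 166.91° = -166.91°

At s = jω = j100:
pole (s+10): 10 + j100 → |·| = √(10²+100²) = √10100 ≈ 100.5, ∠ = arctan(100/10) ≈ 84.29°
pole at origin: |s| = 100, ∠ = 90.00° (in denominator)
|T| = 10 / 10050 ≈ 0.00099502
Gain = 20 log₁₀(0.00099502) ≈ -60.04 dB
∠T = 0.00° − 174.29° = -174.29°

ω = 43: -45.6 dB, -166.9°; ω = 100: -60.0 dB, -174.3°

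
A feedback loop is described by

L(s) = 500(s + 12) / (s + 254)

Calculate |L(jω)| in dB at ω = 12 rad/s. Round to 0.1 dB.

30.5 dB

At s = jω = j12:
zero (s+12): 12 + j12 → |·| = √(12²+12²) = √288 ≈ 16.971, ∠ = arctan(12/12) ≈ 45.00°
pole (s+254): 254 + j12 → |·| = √(254²+12²) = √64660 ≈ 254.28, ∠ = arctan(12/254) ≈ 2.70°
|L| = 500 · 16.971 / 254.28 ≈ 33.371
Gain = 20 log₁₀(33.371) ≈ 30.47 dB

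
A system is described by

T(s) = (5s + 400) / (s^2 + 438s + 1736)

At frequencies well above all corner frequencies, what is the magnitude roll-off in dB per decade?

Each pole contributes −20 dB/decade at high frequency; each zero contributes +20 dB/decade.
Net: 1 zero(s) − 2 pole(s) → -20 dB/decade.

-20 dB/decade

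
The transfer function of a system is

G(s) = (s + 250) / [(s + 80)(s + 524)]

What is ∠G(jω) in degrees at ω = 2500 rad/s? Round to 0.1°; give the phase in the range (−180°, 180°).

At s = jω = j2500:
zero (s+250): 250 + j2500 → |·| = √(250²+2500²) = √6312500 ≈ 2512.5, ∠ = arctan(2500/250) ≈ 84.29°
pole (s+80): 80 + j2500 → |·| = √(80²+2500²) = √6256400 ≈ 2501.3, ∠ = arctan(2500/80) ≈ 88.17°
pole (s+524): 524 + j2500 → |·| = √(524²+2500²) = √6524576 ≈ 2554.3, ∠ = arctan(2500/524) ≈ 78.16°
∠G = 84.29° − 166.33° = -82.04°

-82.0°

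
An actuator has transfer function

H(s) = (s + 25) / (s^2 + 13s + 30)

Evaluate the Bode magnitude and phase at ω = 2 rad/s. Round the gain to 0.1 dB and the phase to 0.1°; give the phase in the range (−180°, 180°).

-3.3 dB, -40.4°

Substitute s = j2:
Numerator: (j2) + 25 = 25 + j2
Denominator: (j2)^2 + 13(j2) + 30 = 26 + j26
|N| = √(25² + 2²) ≈ 25.08, ∠N ≈ 4.57°
|D| = √(26² + 26²) ≈ 36.77, ∠D ≈ 45.00°
|H| = 25.08 / 36.77 ≈ 0.68208
Gain = 20 log₁₀(0.68208) ≈ -3.32 dB
∠H = 4.57° − 45.00° = -40.43°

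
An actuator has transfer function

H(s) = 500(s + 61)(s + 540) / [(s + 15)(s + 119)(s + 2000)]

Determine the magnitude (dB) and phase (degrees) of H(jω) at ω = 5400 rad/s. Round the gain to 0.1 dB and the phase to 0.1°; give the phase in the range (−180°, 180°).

-21.2 dB, -74.6°

At s = jω = j5400:
zero (s+61): 61 + j5400 → |·| = √(61²+5400²) = √29163721 ≈ 5400.3, ∠ = arctan(5400/61) ≈ 89.35°
zero (s+540): 540 + j5400 → |·| = √(540²+5400²) = √29451600 ≈ 5426.9, ∠ = arctan(5400/540) ≈ 84.29°
pole (s+15): 15 + j5400 → |·| = √(15²+5400²) = √29160225 ≈ 5400, ∠ = arctan(5400/15) ≈ 89.84°
pole (s+119): 119 + j5400 → |·| = √(119²+5400²) = √29174161 ≈ 5401.3, ∠ = arctan(5400/119) ≈ 88.74°
pole (s+2000): 2000 + j5400 → |·| = √(2000²+5400²) = √33160000 ≈ 5758.5, ∠ = arctan(5400/2000) ≈ 69.68°
|H| = 500 · 2.9307e+07 / 1.6796e+11 ≈ 0.087244
Gain = 20 log₁₀(0.087244) ≈ -21.19 dB
∠H = 173.64° − 248.26° = -74.62°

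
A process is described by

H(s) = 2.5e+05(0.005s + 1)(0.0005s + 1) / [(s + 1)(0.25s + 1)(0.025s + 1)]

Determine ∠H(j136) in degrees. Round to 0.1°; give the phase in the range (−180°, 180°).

At ω = 136 rad/s:
zero (1 + j136·0.005) = 1 + j0.68 → |·| ≈ 1.2093, ∠ ≈ 34.22°
zero (1 + j136·0.0005) = 1 + j0.068 → |·| ≈ 1.0023, ∠ ≈ 3.89°
pole (1 + j136·1) = 1 + j136 → |·| ≈ 136, ∠ ≈ 89.58°
pole (1 + j136·0.25) = 1 + j34 → |·| ≈ 34.015, ∠ ≈ 88.32°
pole (1 + j136·0.025) = 1 + j3.4 → |·| ≈ 3.544, ∠ ≈ 73.61°
∠H = (34.22° + 3.89°) − (89.58° + 88.32° + 73.61°) = -213.40° ≡ 146.60° (principal value)

146.6°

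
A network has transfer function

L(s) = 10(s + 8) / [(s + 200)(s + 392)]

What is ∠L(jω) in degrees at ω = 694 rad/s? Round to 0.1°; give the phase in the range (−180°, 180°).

At s = jω = j694:
zero (s+8): 8 + j694 → |·| = √(8²+694²) = √481700 ≈ 694.05, ∠ = arctan(694/8) ≈ 89.34°
pole (s+200): 200 + j694 → |·| = √(200²+694²) = √521636 ≈ 722.24, ∠ = arctan(694/200) ≈ 73.92°
pole (s+392): 392 + j694 → |·| = √(392²+694²) = √635300 ≈ 797.06, ∠ = arctan(694/392) ≈ 60.54°
∠L = 89.34° − 134.46° = -45.12°

-45.1°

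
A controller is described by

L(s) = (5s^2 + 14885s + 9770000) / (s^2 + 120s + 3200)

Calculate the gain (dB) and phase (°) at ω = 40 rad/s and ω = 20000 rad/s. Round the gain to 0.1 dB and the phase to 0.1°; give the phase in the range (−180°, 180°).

ω = 40: 65.7 dB, -68.1°; ω = 20000: 14.0 dB, -8.2°

Substitute s = j40:
Numerator: 5(j40)^2 + 14885(j40) + 9770000 = 9762000 + j595400
Denominator: (j40)^2 + 120(j40) + 3200 = 1600 + j4800
|N| = √(9762000² + 595400²) ≈ 9.7801e+06, ∠N ≈ 3.49°
|D| = √(1600² + 4800²) ≈ 5059.6, ∠D ≈ 71.57°
|L| = 9.7801e+06 / 5059.6 ≈ 1933
Gain = 20 log₁₀(1933) ≈ 65.72 dB
∠L = 3.49° − 71.57° = -68.08°

Substitute s = j20000:
Numerator: 5(j20000)^2 + 14885(j20000) + 9770000 = -1990230000 + j297700000
Denominator: (j20000)^2 + 120(j20000) + 3200 = -399996800 + j2400000
|N| = √(1990230000² + 297700000²) ≈ 2.0124e+09, ∠N ≈ 171.49°
|D| = √(399996800² + 2400000²) ≈ 4e+08, ∠D ≈ 179.66°
|L| = 2.0124e+09 / 4e+08 ≈ 5.031
Gain = 20 log₁₀(5.031) ≈ 14.03 dB
∠L = 171.49° − 179.66° = -8.17°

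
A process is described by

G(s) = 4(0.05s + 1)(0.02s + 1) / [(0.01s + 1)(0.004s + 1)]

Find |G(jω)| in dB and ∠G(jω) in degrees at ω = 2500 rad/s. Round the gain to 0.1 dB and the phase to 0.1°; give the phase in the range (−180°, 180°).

40.0 dB, 6.4°

At ω = 2500 rad/s:
zero (1 + j2500·0.05) = 1 + j125 → |·| ≈ 125, ∠ ≈ 89.54°
zero (1 + j2500·0.02) = 1 + j50 → |·| ≈ 50.01, ∠ ≈ 88.85°
pole (1 + j2500·0.01) = 1 + j25 → |·| ≈ 25.02, ∠ ≈ 87.71°
pole (1 + j2500·0.004) = 1 + j10 → |·| ≈ 10.05, ∠ ≈ 84.29°
|G| = 4 · 125 · 50.01 / (25.02 · 10.05) ≈ 99.443
Gain = 20 log₁₀(99.443) ≈ 39.95 dB
∠G = (89.54° + 88.85°) − (87.71° + 84.29°) = 6.39°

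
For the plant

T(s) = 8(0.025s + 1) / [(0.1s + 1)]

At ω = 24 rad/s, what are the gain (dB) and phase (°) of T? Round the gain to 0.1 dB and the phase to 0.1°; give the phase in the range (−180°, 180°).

11.1 dB, -36.4°

At ω = 24 rad/s:
zero (1 + j24·0.025) = 1 + j0.6 → |·| ≈ 1.1662, ∠ ≈ 30.96°
pole (1 + j24·0.1) = 1 + j2.4 → |·| ≈ 2.6, ∠ ≈ 67.38°
|T| = 8 · 1.1662 / (2.6) ≈ 3.5883
Gain = 20 log₁₀(3.5883) ≈ 11.10 dB
∠T = (30.96°) − (67.38°) = -36.42°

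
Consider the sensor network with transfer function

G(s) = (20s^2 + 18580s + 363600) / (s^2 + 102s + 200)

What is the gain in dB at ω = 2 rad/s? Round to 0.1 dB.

Substitute s = j2:
Numerator: 20(j2)^2 + 18580(j2) + 363600 = 363520 + j37160
Denominator: (j2)^2 + 102(j2) + 200 = 196 + j204
|N| = √(363520² + 37160²) ≈ 3.6541e+05, ∠N ≈ 5.84°
|D| = √(196² + 204²) ≈ 282.9, ∠D ≈ 46.15°
|G| = 3.6541e+05 / 282.9 ≈ 1291.7
Gain = 20 log₁₀(1291.7) ≈ 62.22 dB

62.2 dB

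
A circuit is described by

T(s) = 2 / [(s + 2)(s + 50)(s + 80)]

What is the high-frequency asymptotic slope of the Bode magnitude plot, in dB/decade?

-60 dB/decade

Each pole contributes −20 dB/decade at high frequency; each zero contributes +20 dB/decade.
Net: 0 zero(s) − 3 pole(s) → -60 dB/decade.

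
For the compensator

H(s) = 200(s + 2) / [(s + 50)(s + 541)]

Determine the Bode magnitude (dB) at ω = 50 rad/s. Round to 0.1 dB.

-11.7 dB

At s = jω = j50:
zero (s+2): 2 + j50 → |·| = √(2²+50²) = √2504 ≈ 50.04, ∠ = arctan(50/2) ≈ 87.71°
pole (s+50): 50 + j50 → |·| = √(50²+50²) = √5000 ≈ 70.711, ∠ = arctan(50/50) ≈ 45.00°
pole (s+541): 541 + j50 → |·| = √(541²+50²) = √295181 ≈ 543.31, ∠ = arctan(50/541) ≈ 5.28°
|H| = 200 · 50.04 / 38418 ≈ 0.2605
Gain = 20 log₁₀(0.2605) ≈ -11.68 dB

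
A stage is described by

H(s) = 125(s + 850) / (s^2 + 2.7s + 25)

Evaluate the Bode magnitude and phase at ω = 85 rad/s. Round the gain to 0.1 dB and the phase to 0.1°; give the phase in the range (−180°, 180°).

23.4 dB, -172.5°

At s = jω = j85:
zero (s+850): 850 + j85 → |·| = √(850²+85²) = √729725 ≈ 854.24, ∠ = arctan(85/850) ≈ 5.71°
quadratic: (j85)² + 2.7·j85 + 25 = -7200 + j229.5 → |·| ≈ 7203.7, ∠ ≈ 178.17°
|H| = 125 · 854.24 / 7203.7 ≈ 14.823
Gain = 20 log₁₀(14.823) ≈ 23.42 dB
∠H = 5.71° − 178.17° = -172.46°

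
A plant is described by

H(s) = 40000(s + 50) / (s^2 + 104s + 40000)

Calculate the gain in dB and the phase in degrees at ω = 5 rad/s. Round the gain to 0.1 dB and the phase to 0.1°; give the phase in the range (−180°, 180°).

34.0 dB, 5.0°

At s = jω = j5:
zero (s+50): 50 + j5 → |·| = √(50²+5²) = √2525 ≈ 50.249, ∠ = arctan(5/50) ≈ 5.71°
quadratic: (j5)² + 104·j5 + 40000 = 39975 + j520 → |·| ≈ 39978, ∠ ≈ 0.75°
|H| = 40000 · 50.249 / 39978 ≈ 50.277
Gain = 20 log₁₀(50.277) ≈ 34.03 dB
∠H = 5.71° − 0.75° = 4.96°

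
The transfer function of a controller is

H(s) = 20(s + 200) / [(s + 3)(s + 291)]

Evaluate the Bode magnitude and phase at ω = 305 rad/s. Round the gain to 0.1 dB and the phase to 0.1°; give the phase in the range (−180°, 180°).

At s = jω = j305:
zero (s+200): 200 + j305 → |·| = √(200²+305²) = √133025 ≈ 364.73, ∠ = arctan(305/200) ≈ 56.75°
pole (s+3): 3 + j305 → |·| = √(3²+305²) = √93034 ≈ 305.01, ∠ = arctan(305/3) ≈ 89.44°
pole (s+291): 291 + j305 → |·| = √(291²+305²) = √177706 ≈ 421.55, ∠ = arctan(305/291) ≈ 46.35°
|H| = 20 · 364.73 / 1.2858e+05 ≈ 0.056732
Gain = 20 log₁₀(0.056732) ≈ -24.92 dB
∠H = 56.75° − 135.79° = -79.04°

-24.9 dB, -79.0°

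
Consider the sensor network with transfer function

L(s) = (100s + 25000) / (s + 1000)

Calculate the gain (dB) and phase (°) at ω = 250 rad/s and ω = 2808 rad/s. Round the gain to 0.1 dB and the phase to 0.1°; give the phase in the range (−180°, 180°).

ω = 250: 30.7 dB, 31.0°; ω = 2808: 39.5 dB, 14.5°

Substitute s = j250:
Numerator: 100(j250) + 25000 = 25000 + j25000
Denominator: (j250) + 1000 = 1000 + j250
|N| = √(25000² + 25000²) ≈ 35355, ∠N ≈ 45.00°
|D| = √(1000² + 250²) ≈ 1030.8, ∠D ≈ 14.04°
|L| = 35355 / 1030.8 ≈ 34.299
Gain = 20 log₁₀(34.299) ≈ 30.71 dB
∠L = 45.00° − 14.04° = 30.96°

Substitute s = j2808:
Numerator: 100(j2808) + 25000 = 25000 + j280800
Denominator: (j2808) + 1000 = 1000 + j2808
|N| = √(25000² + 280800²) ≈ 2.8191e+05, ∠N ≈ 84.91°
|D| = √(1000² + 2808²) ≈ 2980.7, ∠D ≈ 70.40°
|L| = 2.8191e+05 / 2980.7 ≈ 94.578
Gain = 20 log₁₀(94.578) ≈ 39.52 dB
∠L = 84.91° − 70.40° = 14.51°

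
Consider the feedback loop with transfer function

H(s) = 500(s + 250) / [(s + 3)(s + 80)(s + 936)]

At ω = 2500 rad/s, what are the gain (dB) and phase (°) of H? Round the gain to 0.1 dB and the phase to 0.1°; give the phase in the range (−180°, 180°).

At s = jω = j2500:
zero (s+250): 250 + j2500 → |·| = √(250²+2500²) = √6312500 ≈ 2512.5, ∠ = arctan(2500/250) ≈ 84.29°
pole (s+3): 3 + j2500 → |·| = √(3²+2500²) = √6250009 ≈ 2500, ∠ = arctan(2500/3) ≈ 89.93°
pole (s+80): 80 + j2500 → |·| = √(80²+2500²) = √6256400 ≈ 2501.3, ∠ = arctan(2500/80) ≈ 88.17°
pole (s+936): 936 + j2500 → |·| = √(936²+2500²) = √7126096 ≈ 2669.5, ∠ = arctan(2500/936) ≈ 69.47°
|H| = 500 · 2512.5 / 1.6693e+10 ≈ 7.5256e-05
Gain = 20 log₁₀(7.5256e-05) ≈ -82.47 dB
∠H = 84.29° − 247.57° = -163.28°

-82.5 dB, -163.3°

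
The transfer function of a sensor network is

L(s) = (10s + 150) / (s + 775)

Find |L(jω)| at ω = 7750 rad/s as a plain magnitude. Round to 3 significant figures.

Substitute s = j7750:
Numerator: 10(j7750) + 150 = 150 + j77500
Denominator: (j7750) + 775 = 775 + j7750
|N| = √(150² + 77500²) ≈ 77500, ∠N ≈ 89.89°
|D| = √(775² + 7750²) ≈ 7788.7, ∠D ≈ 84.29°
|L| = 77500 / 7788.7 ≈ 9.9503

9.95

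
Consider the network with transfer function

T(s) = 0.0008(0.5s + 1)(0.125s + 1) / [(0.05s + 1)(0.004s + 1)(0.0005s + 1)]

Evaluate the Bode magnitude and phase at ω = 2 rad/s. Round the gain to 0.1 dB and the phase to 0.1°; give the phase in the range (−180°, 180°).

At ω = 2 rad/s:
zero (1 + j2·0.5) = 1 + j1 → |·| ≈ 1.4142, ∠ ≈ 45.00°
zero (1 + j2·0.125) = 1 + j0.25 → |·| ≈ 1.0308, ∠ ≈ 14.04°
pole (1 + j2·0.05) = 1 + j0.1 → |·| ≈ 1.005, ∠ ≈ 5.71°
pole (1 + j2·0.004) = 1 + j0.008 → |·| ≈ 1, ∠ ≈ 0.46°
pole (1 + j2·0.0005) = 1 + j0.001 → |·| ≈ 1, ∠ ≈ 0.06°
|T| = 0.0008 · 1.4142 · 1.0308 / (1.005 · 1 · 1) ≈ 0.0011604
Gain = 20 log₁₀(0.0011604) ≈ -58.71 dB
∠T = (45.00° + 14.04°) − (5.71° + 0.46° + 0.06°) = 52.81°

-58.7 dB, 52.8°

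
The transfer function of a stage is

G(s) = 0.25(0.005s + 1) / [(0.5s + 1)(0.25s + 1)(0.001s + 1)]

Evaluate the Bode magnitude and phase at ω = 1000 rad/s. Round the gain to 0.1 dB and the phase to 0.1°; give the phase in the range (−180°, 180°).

At ω = 1000 rad/s:
zero (1 + j1000·0.005) = 1 + j5 → |·| ≈ 5.099, ∠ ≈ 78.69°
pole (1 + j1000·0.5) = 1 + j500 → |·| ≈ 500, ∠ ≈ 89.89°
pole (1 + j1000·0.25) = 1 + j250 → |·| ≈ 250, ∠ ≈ 89.77°
pole (1 + j1000·0.001) = 1 + j1 → |·| ≈ 1.4142, ∠ ≈ 45.00°
|G| = 0.25 · 5.099 / (500 · 250 · 1.4142) ≈ 7.2111e-06
Gain = 20 log₁₀(7.2111e-06) ≈ -102.84 dB
∠G = (78.69°) − (89.89° + 89.77° + 45.00°) = -145.97°

-102.8 dB, -146.0°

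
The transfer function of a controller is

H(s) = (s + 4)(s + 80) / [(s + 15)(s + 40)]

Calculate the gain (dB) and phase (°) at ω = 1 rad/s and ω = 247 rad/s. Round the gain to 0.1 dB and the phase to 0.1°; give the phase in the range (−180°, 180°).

ω = 1: -5.2 dB, 9.5°; ω = 247: 0.3 dB, -6.2°

At s = jω = j1:
zero (s+4): 4 + j1 → |·| = √(4²+1²) = √17 ≈ 4.1231, ∠ = arctan(1/4) ≈ 14.04°
zero (s+80): 80 + j1 → |·| = √(80²+1²) = √6401 ≈ 80.006, ∠ = arctan(1/80) ≈ 0.72°
pole (s+15): 15 + j1 → |·| = √(15²+1²) = √226 ≈ 15.033, ∠ = arctan(1/15) ≈ 3.81°
pole (s+40): 40 + j1 → |·| = √(40²+1²) = √1601 ≈ 40.012, ∠ = arctan(1/40) ≈ 1.43°
|H| = 1 · 329.87 / 601.5 ≈ 0.54841
Gain = 20 log₁₀(0.54841) ≈ -5.22 dB
∠H = 14.76° − 5.24° = 9.52°

At s = jω = j247:
zero (s+4): 4 + j247 → |·| = √(4²+247²) = √61025 ≈ 247.03, ∠ = arctan(247/4) ≈ 89.07°
zero (s+80): 80 + j247 → |·| = √(80²+247²) = √67409 ≈ 259.63, ∠ = arctan(247/80) ≈ 72.05°
pole (s+15): 15 + j247 → |·| = √(15²+247²) = √61234 ≈ 247.46, ∠ = arctan(247/15) ≈ 86.52°
pole (s+40): 40 + j247 → |·| = √(40²+247²) = √62609 ≈ 250.22, ∠ = arctan(247/40) ≈ 80.80°
|H| = 1 · 64136 / 61919 ≈ 1.0358
Gain = 20 log₁₀(1.0358) ≈ 0.31 dB
∠H = 161.12° − 167.32° = -6.20°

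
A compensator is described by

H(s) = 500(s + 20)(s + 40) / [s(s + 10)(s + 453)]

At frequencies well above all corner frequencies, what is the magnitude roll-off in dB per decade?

Each pole contributes −20 dB/decade at high frequency; each zero contributes +20 dB/decade.
Net: 2 zero(s) − 3 pole(s) → -20 dB/decade.

-20 dB/decade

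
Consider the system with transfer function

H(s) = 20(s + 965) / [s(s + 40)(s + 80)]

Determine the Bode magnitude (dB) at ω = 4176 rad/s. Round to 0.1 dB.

At s = jω = j4176:
zero (s+965): 965 + j4176 → |·| = √(965²+4176²) = √18370201 ≈ 4286, ∠ = arctan(4176/965) ≈ 76.99°
pole (s+40): 40 + j4176 → |·| = √(40²+4176²) = √17440576 ≈ 4176.2, ∠ = arctan(4176/40) ≈ 89.45°
pole (s+80): 80 + j4176 → |·| = √(80²+4176²) = √17445376 ≈ 4176.8, ∠ = arctan(4176/80) ≈ 88.90°
pole at origin: |s| = 4176, ∠ = 90.00° (in denominator)
|H| = 20 · 4286 / 7.2843e+10 ≈ 1.1768e-06
Gain = 20 log₁₀(1.1768e-06) ≈ -118.59 dB

-118.6 dB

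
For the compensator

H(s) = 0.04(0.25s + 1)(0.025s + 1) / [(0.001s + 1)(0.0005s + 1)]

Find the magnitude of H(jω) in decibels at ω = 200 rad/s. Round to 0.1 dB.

At ω = 200 rad/s:
zero (1 + j200·0.25) = 1 + j50 → |·| ≈ 50.01, ∠ ≈ 88.85°
zero (1 + j200·0.025) = 1 + j5 → |·| ≈ 5.099, ∠ ≈ 78.69°
pole (1 + j200·0.001) = 1 + j0.2 → |·| ≈ 1.0198, ∠ ≈ 11.31°
pole (1 + j200·0.0005) = 1 + j0.1 → |·| ≈ 1.005, ∠ ≈ 5.71°
|H| = 0.04 · 50.01 · 5.099 / (1.0198 · 1.005) ≈ 9.9522
Gain = 20 log₁₀(9.9522) ≈ 19.96 dB

20.0 dB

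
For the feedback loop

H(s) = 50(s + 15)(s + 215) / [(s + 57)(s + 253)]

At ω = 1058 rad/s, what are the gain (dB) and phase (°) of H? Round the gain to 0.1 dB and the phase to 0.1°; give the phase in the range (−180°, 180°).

33.9 dB, 4.2°

At s = jω = j1058:
zero (s+15): 15 + j1058 → |·| = √(15²+1058²) = √1119589 ≈ 1058.1, ∠ = arctan(1058/15) ≈ 89.19°
zero (s+215): 215 + j1058 → |·| = √(215²+1058²) = √1165589 ≈ 1079.6, ∠ = arctan(1058/215) ≈ 78.51°
pole (s+57): 57 + j1058 → |·| = √(57²+1058²) = √1122613 ≈ 1059.5, ∠ = arctan(1058/57) ≈ 86.92°
pole (s+253): 253 + j1058 → |·| = √(253²+1058²) = √1183373 ≈ 1087.8, ∠ = arctan(1058/253) ≈ 76.55°
|H| = 50 · 1.1423e+06 / 1.1525e+06 ≈ 49.557
Gain = 20 log₁₀(49.557) ≈ 33.90 dB
∠H = 167.70° − 163.47° = 4.23°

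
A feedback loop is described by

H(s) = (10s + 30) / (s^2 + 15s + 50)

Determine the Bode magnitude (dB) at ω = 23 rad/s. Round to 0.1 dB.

Substitute s = j23:
Numerator: 10(j23) + 30 = 30 + j230
Denominator: (j23)^2 + 15(j23) + 50 = -479 + j345
|N| = √(30² + 230²) ≈ 231.95, ∠N ≈ 82.57°
|D| = √(479² + 345²) ≈ 590.31, ∠D ≈ 144.24°
|H| = 231.95 / 590.31 ≈ 0.39293
Gain = 20 log₁₀(0.39293) ≈ -8.11 dB

-8.1 dB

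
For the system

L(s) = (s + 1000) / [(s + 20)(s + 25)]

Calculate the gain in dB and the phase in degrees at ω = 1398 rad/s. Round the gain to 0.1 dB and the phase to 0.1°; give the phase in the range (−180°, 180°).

At s = jω = j1398:
zero (s+1000): 1000 + j1398 → |·| = √(1000²+1398²) = √2954404 ≈ 1718.8, ∠ = arctan(1398/1000) ≈ 54.42°
pole (s+20): 20 + j1398 → |·| = √(20²+1398²) = √1954804 ≈ 1398.1, ∠ = arctan(1398/20) ≈ 89.18°
pole (s+25): 25 + j1398 → |·| = √(25²+1398²) = √1955029 ≈ 1398.2, ∠ = arctan(1398/25) ≈ 88.98°
|L| = 1 · 1718.8 / 1.9548e+06 ≈ 0.00087927
Gain = 20 log₁₀(0.00087927) ≈ -61.12 dB
∠L = 54.42° − 178.16° = -123.74°

-61.1 dB, -123.7°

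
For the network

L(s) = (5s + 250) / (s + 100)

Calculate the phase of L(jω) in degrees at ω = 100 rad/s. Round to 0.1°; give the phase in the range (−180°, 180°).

Substitute s = j100:
Numerator: 5(j100) + 250 = 250 + j500
Denominator: (j100) + 100 = 100 + j100
|N| = √(250² + 500²) ≈ 559.02, ∠N ≈ 63.43°
|D| = √(100² + 100²) ≈ 141.42, ∠D ≈ 45.00°
∠L = 63.43° − 45.00° = 18.43°

18.4°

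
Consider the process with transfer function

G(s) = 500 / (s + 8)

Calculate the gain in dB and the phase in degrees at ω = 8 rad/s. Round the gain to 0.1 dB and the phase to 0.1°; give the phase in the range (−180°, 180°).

32.9 dB, -45.0°

At s = jω = j8:
pole (s+8): 8 + j8 → |·| = √(8²+8²) = √128 ≈ 11.314, ∠ = arctan(8/8) ≈ 45.00°
|G| = 500 / 11.314 ≈ 44.193
Gain = 20 log₁₀(44.193) ≈ 32.91 dB
∠G = 0.00° − 45.00° = -45.00°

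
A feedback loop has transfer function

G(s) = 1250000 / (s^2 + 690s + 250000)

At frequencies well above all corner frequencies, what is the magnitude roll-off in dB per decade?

-40 dB/decade

Each pole contributes −20 dB/decade at high frequency; each zero contributes +20 dB/decade.
Net: 0 zero(s) − 2 pole(s) → -40 dB/decade.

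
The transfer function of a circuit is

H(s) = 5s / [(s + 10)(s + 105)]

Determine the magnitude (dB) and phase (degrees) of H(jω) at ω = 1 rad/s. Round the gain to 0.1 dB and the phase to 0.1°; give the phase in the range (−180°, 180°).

-46.5 dB, 83.7°

At s = jω = j1:
zero at origin: s = j1 → |·| = 1, ∠ = 90.00°
pole (s+10): 10 + j1 → |·| = √(10²+1²) = √101 ≈ 10.05, ∠ = arctan(1/10) ≈ 5.71°
pole (s+105): 105 + j1 → |·| = √(105²+1²) = √11026 ≈ 105, ∠ = arctan(1/105) ≈ 0.55°
|H| = 5 · 1 / 1055.2 ≈ 0.0047384
Gain = 20 log₁₀(0.0047384) ≈ -46.49 dB
∠H = 90.00° − 6.26° = 83.74°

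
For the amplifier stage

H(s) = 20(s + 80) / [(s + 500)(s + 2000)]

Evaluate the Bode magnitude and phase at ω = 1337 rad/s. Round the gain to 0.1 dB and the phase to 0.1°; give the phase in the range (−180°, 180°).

At s = jω = j1337:
zero (s+80): 80 + j1337 → |·| = √(80²+1337²) = √1793969 ≈ 1339.4, ∠ = arctan(1337/80) ≈ 86.58°
pole (s+500): 500 + j1337 → |·| = √(500²+1337²) = √2037569 ≈ 1427.4, ∠ = arctan(1337/500) ≈ 69.50°
pole (s+2000): 2000 + j1337 → |·| = √(2000²+1337²) = √5787569 ≈ 2405.7, ∠ = arctan(1337/2000) ≈ 33.76°
|H| = 20 · 1339.4 / 3.4339e+06 ≈ 0.007801
Gain = 20 log₁₀(0.007801) ≈ -42.16 dB
∠H = 86.58° − 103.26° = -16.68°

-42.2 dB, -16.7°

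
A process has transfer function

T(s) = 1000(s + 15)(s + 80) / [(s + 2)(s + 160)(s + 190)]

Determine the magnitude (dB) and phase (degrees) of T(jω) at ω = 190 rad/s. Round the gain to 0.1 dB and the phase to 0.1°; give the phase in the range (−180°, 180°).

9.8 dB, -31.6°

At s = jω = j190:
zero (s+15): 15 + j190 → |·| = √(15²+190²) = √36325 ≈ 190.59, ∠ = arctan(190/15) ≈ 85.49°
zero (s+80): 80 + j190 → |·| = √(80²+190²) = √42500 ≈ 206.16, ∠ = arctan(190/80) ≈ 67.17°
pole (s+2): 2 + j190 → |·| = √(2²+190²) = √36104 ≈ 190.01, ∠ = arctan(190/2) ≈ 89.40°
pole (s+160): 160 + j190 → |·| = √(160²+190²) = √61700 ≈ 248.39, ∠ = arctan(190/160) ≈ 49.90°
pole (s+190): 190 + j190 → |·| = √(190²+190²) = √72200 ≈ 268.7, ∠ = arctan(190/190) ≈ 45.00°
|T| = 1000 · 39292 / 1.2682e+07 ≈ 3.0982
Gain = 20 log₁₀(3.0982) ≈ 9.82 dB
∠T = 152.66° − 184.30° = -31.64°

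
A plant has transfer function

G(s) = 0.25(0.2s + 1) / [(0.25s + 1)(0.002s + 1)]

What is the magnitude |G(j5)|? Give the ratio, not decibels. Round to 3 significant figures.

At ω = 5 rad/s:
zero (1 + j5·0.2) = 1 + j1 → |·| ≈ 1.4142, ∠ ≈ 45.00°
pole (1 + j5·0.25) = 1 + j1.25 → |·| ≈ 1.6008, ∠ ≈ 51.34°
pole (1 + j5·0.002) = 1 + j0.01 → |·| ≈ 1, ∠ ≈ 0.57°
|G| = 0.25 · 1.4142 / (1.6008 · 1) ≈ 0.22086

0.221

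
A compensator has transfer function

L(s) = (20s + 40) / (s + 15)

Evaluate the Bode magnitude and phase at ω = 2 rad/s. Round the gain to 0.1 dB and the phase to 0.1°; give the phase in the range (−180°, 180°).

Substitute s = j2:
Numerator: 20(j2) + 40 = 40 + j40
Denominator: (j2) + 15 = 15 + j2
|N| = √(40² + 40²) ≈ 56.569, ∠N ≈ 45.00°
|D| = √(15² + 2²) ≈ 15.133, ∠D ≈ 7.59°
|L| = 56.569 / 15.133 ≈ 3.7381
Gain = 20 log₁₀(3.7381) ≈ 11.45 dB
∠L = 45.00° − 7.59° = 37.41°

11.5 dB, 37.4°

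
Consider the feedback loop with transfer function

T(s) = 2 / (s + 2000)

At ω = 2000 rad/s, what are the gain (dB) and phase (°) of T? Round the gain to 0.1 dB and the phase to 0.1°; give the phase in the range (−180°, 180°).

At s = jω = j2000:
pole (s+2000): 2000 + j2000 → |·| = √(2000²+2000²) = √8000000 ≈ 2828.4, ∠ = arctan(2000/2000) ≈ 45.00°
|T| = 2 / 2828.4 ≈ 0.00070711
Gain = 20 log₁₀(0.00070711) ≈ -63.01 dB
∠T = 0.00° − 45.00° = -45.00°

-63.0 dB, -45.0°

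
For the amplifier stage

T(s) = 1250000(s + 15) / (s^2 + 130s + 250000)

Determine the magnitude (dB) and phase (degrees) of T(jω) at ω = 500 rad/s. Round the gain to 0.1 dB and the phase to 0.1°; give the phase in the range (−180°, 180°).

79.7 dB, -1.7°

At s = jω = j500:
zero (s+15): 15 + j500 → |·| = √(15²+500²) = √250225 ≈ 500.22, ∠ = arctan(500/15) ≈ 88.28°
quadratic: (j500)² + 130·j500 + 250000 = 0 + j65000 → |·| ≈ 65000, ∠ ≈ 90.00°
|T| = 1250000 · 500.22 / 65000 ≈ 9619.6
Gain = 20 log₁₀(9619.6) ≈ 79.66 dB
∠T = 88.28° − 90.00° = -1.72°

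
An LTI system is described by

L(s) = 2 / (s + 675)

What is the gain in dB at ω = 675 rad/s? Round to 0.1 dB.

-53.6 dB

Substitute s = j675:
Numerator: 2 = 2 + j0
Denominator: (j675) + 675 = 675 + j675
|N| = √(2² + 0²) ≈ 2, ∠N ≈ 0.00°
|D| = √(675² + 675²) ≈ 954.59, ∠D ≈ 45.00°
|L| = 2 / 954.59 ≈ 0.0020951
Gain = 20 log₁₀(0.0020951) ≈ -53.58 dB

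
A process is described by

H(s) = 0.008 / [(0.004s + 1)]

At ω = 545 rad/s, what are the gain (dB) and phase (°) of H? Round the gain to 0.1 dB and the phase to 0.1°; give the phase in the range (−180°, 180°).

At ω = 545 rad/s:
pole (1 + j545·0.004) = 1 + j2.18 → |·| ≈ 2.3984, ∠ ≈ 65.36°
|H| = 0.008 · 1 / (2.3984) ≈ 0.0033356
Gain = 20 log₁₀(0.0033356) ≈ -49.54 dB
∠H = (0°) − (65.36°) = -65.36°

-49.5 dB, -65.4°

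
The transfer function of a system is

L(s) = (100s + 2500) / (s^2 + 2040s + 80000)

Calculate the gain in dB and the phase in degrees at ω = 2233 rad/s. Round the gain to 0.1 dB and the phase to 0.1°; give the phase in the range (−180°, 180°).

Substitute s = j2233:
Numerator: 100(j2233) + 2500 = 2500 + j223300
Denominator: (j2233)^2 + 2040(j2233) + 80000 = -4906289 + j4555320
|N| = √(2500² + 223300²) ≈ 2.2331e+05, ∠N ≈ 89.36°
|D| = √(4906289² + 4555320²) ≈ 6.695e+06, ∠D ≈ 137.12°
|L| = 2.2331e+05 / 6.695e+06 ≈ 0.033355
Gain = 20 log₁₀(0.033355) ≈ -29.54 dB
∠L = 89.36° − 137.12° = -47.76°

-29.5 dB, -47.8°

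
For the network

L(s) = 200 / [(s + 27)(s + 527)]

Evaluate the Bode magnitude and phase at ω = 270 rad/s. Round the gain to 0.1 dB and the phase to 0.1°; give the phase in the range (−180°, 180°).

At s = jω = j270:
pole (s+27): 27 + j270 → |·| = √(27²+270²) = √73629 ≈ 271.35, ∠ = arctan(270/27) ≈ 84.29°
pole (s+527): 527 + j270 → |·| = √(527²+270²) = √350629 ≈ 592.14, ∠ = arctan(270/527) ≈ 27.13°
|L| = 200 / 1.6068e+05 ≈ 0.0012447
Gain = 20 log₁₀(0.0012447) ≈ -58.10 dB
∠L = 0.00° − 111.42° = -111.42°

-58.1 dB, -111.4°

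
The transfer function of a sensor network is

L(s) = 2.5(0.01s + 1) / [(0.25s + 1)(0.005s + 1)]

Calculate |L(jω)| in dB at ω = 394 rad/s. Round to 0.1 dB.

-26.6 dB

At ω = 394 rad/s:
zero (1 + j394·0.01) = 1 + j3.94 → |·| ≈ 4.0649, ∠ ≈ 75.76°
pole (1 + j394·0.25) = 1 + j98.5 → |·| ≈ 98.505, ∠ ≈ 89.42°
pole (1 + j394·0.005) = 1 + j1.97 → |·| ≈ 2.2093, ∠ ≈ 63.09°
|L| = 2.5 · 4.0649 / (98.505 · 2.2093) ≈ 0.046696
Gain = 20 log₁₀(0.046696) ≈ -26.61 dB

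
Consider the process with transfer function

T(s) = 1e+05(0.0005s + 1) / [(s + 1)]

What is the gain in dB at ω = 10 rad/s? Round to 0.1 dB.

At ω = 10 rad/s:
zero (1 + j10·0.0005) = 1 + j0.005 → |·| ≈ 1, ∠ ≈ 0.29°
pole (1 + j10·1) = 1 + j10 → |·| ≈ 10.05, ∠ ≈ 84.29°
|T| = 1e+05 · 1 / (10.05) ≈ 9950.2
Gain = 20 log₁₀(9950.2) ≈ 79.96 dB

80.0 dB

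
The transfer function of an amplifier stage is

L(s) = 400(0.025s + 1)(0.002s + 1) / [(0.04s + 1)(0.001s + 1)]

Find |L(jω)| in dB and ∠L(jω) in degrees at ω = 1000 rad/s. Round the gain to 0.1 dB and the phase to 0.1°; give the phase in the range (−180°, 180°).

51.9 dB, 17.6°

At ω = 1000 rad/s:
zero (1 + j1000·0.025) = 1 + j25 → |·| ≈ 25.02, ∠ ≈ 87.71°
zero (1 + j1000·0.002) = 1 + j2 → |·| ≈ 2.2361, ∠ ≈ 63.43°
pole (1 + j1000·0.04) = 1 + j40 → |·| ≈ 40.012, ∠ ≈ 88.57°
pole (1 + j1000·0.001) = 1 + j1 → |·| ≈ 1.4142, ∠ ≈ 45.00°
|L| = 400 · 25.02 · 2.2361 / (40.012 · 1.4142) ≈ 395.49
Gain = 20 log₁₀(395.49) ≈ 51.94 dB
∠L = (87.71° + 63.43°) − (88.57° + 45.00°) = 17.57°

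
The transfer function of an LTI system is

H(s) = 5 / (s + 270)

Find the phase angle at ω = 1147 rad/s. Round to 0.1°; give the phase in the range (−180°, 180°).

-76.8°

Substitute s = j1147:
Numerator: 5 = 5 + j0
Denominator: (j1147) + 270 = 270 + j1147
|N| = √(5² + 0²) ≈ 5, ∠N ≈ 0.00°
|D| = √(270² + 1147²) ≈ 1178.4, ∠D ≈ 76.75°
∠H = 0.00° − 76.75° = -76.75°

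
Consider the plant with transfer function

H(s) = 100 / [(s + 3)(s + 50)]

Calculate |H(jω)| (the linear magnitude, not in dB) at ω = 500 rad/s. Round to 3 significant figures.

0.000398

At s = jω = j500:
pole (s+3): 3 + j500 → |·| = √(3²+500²) = √250009 ≈ 500.01, ∠ = arctan(500/3) ≈ 89.66°
pole (s+50): 50 + j500 → |·| = √(50²+500²) = √252500 ≈ 502.49, ∠ = arctan(500/50) ≈ 84.29°
|H| = 100 / 2.5125e+05 ≈ 0.00039801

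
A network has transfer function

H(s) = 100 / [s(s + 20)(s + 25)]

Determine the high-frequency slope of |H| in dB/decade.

-60 dB/decade

Each pole contributes −20 dB/decade at high frequency; each zero contributes +20 dB/decade.
Net: 0 zero(s) − 3 pole(s) → -60 dB/decade.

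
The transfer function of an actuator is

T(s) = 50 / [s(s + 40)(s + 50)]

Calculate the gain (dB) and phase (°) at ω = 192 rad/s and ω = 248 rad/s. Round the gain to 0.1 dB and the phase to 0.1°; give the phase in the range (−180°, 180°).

At s = jω = j192:
pole (s+40): 40 + j192 → |·| = √(40²+192²) = √38464 ≈ 196.12, ∠ = arctan(192/40) ≈ 78.23°
pole (s+50): 50 + j192 → |·| = √(50²+192²) = √39364 ≈ 198.4, ∠ = arctan(192/50) ≈ 75.40°
pole at origin: |s| = 192, ∠ = 90.00° (in denominator)
|T| = 50 / 7.4708e+06 ≈ 6.6927e-06
Gain = 20 log₁₀(6.6927e-06) ≈ -103.49 dB
∠T = 0.00° − 243.63° = -243.63° ≡ 116.37° (principal value)

At s = jω = j248:
pole (s+40): 40 + j248 → |·| = √(40²+248²) = √63104 ≈ 251.21, ∠ = arctan(248/40) ≈ 80.84°
pole (s+50): 50 + j248 → |·| = √(50²+248²) = √64004 ≈ 252.99, ∠ = arctan(248/50) ≈ 78.60°
pole at origin: |s| = 248, ∠ = 90.00° (in denominator)
|T| = 50 / 1.5761e+07 ≈ 3.1724e-06
Gain = 20 log₁₀(3.1724e-06) ≈ -109.97 dB
∠T = 0.00° − 249.44° = -249.44° ≡ 110.56° (principal value)

ω = 192: -103.5 dB, 116.4°; ω = 248: -110.0 dB, 110.6°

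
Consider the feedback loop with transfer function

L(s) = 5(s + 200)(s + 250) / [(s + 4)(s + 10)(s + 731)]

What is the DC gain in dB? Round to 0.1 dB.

L(0) = 5·200·250 / (4·10·731) ≈ 8.5499
20 log₁₀(8.5499) ≈ 18.64 dB

18.6 dB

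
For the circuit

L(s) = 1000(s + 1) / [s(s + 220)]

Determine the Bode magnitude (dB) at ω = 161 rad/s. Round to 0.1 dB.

At s = jω = j161:
zero (s+1): 1 + j161 → |·| = √(1²+161²) = √25922 ≈ 161, ∠ = arctan(161/1) ≈ 89.64°
pole (s+220): 220 + j161 → |·| = √(220²+161²) = √74321 ≈ 272.62, ∠ = arctan(161/220) ≈ 36.20°
pole at origin: |s| = 161, ∠ = 90.00° (in denominator)
|L| = 1000 · 161 / 43892 ≈ 3.6681
Gain = 20 log₁₀(3.6681) ≈ 11.29 dB

11.3 dB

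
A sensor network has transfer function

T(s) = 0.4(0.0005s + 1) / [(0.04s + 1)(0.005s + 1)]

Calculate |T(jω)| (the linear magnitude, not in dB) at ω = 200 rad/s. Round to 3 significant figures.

0.0353

At ω = 200 rad/s:
zero (1 + j200·0.0005) = 1 + j0.1 → |·| ≈ 1.005, ∠ ≈ 5.71°
pole (1 + j200·0.04) = 1 + j8 → |·| ≈ 8.0623, ∠ ≈ 82.87°
pole (1 + j200·0.005) = 1 + j1 → |·| ≈ 1.4142, ∠ ≈ 45.00°
|T| = 0.4 · 1.005 / (8.0623 · 1.4142) ≈ 0.035258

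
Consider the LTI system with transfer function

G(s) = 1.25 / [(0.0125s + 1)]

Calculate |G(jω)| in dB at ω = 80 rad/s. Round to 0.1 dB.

-1.1 dB

At ω = 80 rad/s:
pole (1 + j80·0.0125) = 1 + j1 → |·| ≈ 1.4142, ∠ ≈ 45.00°
|G| = 1.25 · 1 / (1.4142) ≈ 0.88389
Gain = 20 log₁₀(0.88389) ≈ -1.07 dB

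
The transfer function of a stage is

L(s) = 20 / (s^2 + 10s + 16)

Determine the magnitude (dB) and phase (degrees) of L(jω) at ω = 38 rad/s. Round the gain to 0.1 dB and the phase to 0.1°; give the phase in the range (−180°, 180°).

Substitute s = j38:
Numerator: 20 = 20 + j0
Denominator: (j38)^2 + 10(j38) + 16 = -1428 + j380
|N| = √(20² + 0²) ≈ 20, ∠N ≈ 0.00°
|D| = √(1428² + 380²) ≈ 1477.7, ∠D ≈ 165.10°
|L| = 20 / 1477.7 ≈ 0.013535
Gain = 20 log₁₀(0.013535) ≈ -37.37 dB
∠L = 0.00° − 165.10° = -165.10°

-37.4 dB, -165.1°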